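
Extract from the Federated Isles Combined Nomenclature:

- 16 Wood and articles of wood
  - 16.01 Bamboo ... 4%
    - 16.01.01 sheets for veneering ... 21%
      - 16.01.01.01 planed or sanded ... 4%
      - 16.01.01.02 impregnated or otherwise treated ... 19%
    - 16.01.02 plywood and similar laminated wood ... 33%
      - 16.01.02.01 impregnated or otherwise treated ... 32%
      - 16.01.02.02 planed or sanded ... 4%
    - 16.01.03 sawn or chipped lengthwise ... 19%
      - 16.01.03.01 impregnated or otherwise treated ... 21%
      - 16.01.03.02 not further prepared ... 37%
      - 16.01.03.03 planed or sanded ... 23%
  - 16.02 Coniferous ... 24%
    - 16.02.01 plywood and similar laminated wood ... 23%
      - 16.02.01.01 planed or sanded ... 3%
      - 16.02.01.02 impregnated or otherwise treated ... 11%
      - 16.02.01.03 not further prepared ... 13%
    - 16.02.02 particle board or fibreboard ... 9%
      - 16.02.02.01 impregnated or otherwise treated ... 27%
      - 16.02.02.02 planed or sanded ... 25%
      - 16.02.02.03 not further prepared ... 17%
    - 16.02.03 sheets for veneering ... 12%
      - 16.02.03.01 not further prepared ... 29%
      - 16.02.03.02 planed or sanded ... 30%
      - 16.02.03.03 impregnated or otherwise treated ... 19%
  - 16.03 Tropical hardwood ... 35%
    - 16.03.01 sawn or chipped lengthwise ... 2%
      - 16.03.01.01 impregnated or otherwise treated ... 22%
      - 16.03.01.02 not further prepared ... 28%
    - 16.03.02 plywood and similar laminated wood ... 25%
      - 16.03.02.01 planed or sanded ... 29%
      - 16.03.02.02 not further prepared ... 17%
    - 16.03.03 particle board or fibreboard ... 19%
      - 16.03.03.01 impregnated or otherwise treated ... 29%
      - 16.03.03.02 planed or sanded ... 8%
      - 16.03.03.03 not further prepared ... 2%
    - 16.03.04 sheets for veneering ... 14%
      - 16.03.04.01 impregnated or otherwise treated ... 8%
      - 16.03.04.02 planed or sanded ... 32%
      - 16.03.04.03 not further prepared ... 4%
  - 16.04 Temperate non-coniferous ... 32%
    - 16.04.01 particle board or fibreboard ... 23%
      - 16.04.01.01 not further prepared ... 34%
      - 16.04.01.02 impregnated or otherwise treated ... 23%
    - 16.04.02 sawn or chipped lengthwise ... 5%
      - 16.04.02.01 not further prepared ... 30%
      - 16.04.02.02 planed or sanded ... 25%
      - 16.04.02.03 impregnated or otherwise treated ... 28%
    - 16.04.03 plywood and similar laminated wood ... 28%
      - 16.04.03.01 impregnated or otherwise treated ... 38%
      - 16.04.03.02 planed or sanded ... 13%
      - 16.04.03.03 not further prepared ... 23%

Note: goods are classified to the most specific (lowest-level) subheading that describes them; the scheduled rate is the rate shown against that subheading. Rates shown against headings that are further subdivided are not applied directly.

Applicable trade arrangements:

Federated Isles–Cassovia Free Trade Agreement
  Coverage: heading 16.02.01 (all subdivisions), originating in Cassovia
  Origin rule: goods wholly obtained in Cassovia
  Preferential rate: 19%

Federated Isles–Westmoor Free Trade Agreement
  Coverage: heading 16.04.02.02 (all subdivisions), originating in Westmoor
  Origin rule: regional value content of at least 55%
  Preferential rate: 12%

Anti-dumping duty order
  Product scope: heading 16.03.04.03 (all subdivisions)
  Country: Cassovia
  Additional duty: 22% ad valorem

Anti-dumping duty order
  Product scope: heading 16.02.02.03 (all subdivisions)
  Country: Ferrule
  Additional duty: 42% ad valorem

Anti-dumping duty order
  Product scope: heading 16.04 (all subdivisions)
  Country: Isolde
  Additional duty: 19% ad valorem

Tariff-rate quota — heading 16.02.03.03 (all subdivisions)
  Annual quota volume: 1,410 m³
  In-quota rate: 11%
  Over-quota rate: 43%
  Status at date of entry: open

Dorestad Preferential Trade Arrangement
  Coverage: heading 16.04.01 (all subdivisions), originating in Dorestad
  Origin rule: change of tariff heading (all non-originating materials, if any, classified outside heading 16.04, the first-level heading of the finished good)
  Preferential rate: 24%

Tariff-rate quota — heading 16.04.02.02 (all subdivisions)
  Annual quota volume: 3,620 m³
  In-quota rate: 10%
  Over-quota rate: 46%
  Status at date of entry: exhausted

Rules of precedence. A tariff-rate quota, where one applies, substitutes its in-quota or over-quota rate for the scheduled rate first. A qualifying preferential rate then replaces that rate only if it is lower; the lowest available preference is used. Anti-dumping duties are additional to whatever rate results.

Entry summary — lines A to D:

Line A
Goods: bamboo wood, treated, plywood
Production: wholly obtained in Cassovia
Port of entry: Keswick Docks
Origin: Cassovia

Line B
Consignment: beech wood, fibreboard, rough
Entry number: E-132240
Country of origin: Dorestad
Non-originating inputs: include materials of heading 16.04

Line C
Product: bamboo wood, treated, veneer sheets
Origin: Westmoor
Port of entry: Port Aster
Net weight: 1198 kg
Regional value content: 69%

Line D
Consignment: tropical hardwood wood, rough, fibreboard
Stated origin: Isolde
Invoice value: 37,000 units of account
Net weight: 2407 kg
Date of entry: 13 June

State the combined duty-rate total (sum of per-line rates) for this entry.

Line A: bamboo → 16.01; plywood → 16.01.02; treated → 16.01.02.01. Scheduled 32%. Cassovia agreement on 16.02.01: 16.01.02.01 not covered. → 32%.
Line B: beech → 16.04; fibreboard → 16.04.01; rough → 16.04.01.01. Scheduled 34%. Dorestad agreement on 16.04.01: CTH not met. → 34%.
Line C: bamboo → 16.01; veneer sheets → 16.01.01; treated → 16.01.01.02. Scheduled 19%. Westmoor agreement on 16.04.02.02: 16.01.01.02 not covered. → 19%.
Line D: tropical hardwood → 16.03; fibreboard → 16.03.03; rough → 16.03.03.03. Scheduled 2%. No special measure applies. → 2%.
Sum: 32% + 34% + 19% + 2% = 87%.

87%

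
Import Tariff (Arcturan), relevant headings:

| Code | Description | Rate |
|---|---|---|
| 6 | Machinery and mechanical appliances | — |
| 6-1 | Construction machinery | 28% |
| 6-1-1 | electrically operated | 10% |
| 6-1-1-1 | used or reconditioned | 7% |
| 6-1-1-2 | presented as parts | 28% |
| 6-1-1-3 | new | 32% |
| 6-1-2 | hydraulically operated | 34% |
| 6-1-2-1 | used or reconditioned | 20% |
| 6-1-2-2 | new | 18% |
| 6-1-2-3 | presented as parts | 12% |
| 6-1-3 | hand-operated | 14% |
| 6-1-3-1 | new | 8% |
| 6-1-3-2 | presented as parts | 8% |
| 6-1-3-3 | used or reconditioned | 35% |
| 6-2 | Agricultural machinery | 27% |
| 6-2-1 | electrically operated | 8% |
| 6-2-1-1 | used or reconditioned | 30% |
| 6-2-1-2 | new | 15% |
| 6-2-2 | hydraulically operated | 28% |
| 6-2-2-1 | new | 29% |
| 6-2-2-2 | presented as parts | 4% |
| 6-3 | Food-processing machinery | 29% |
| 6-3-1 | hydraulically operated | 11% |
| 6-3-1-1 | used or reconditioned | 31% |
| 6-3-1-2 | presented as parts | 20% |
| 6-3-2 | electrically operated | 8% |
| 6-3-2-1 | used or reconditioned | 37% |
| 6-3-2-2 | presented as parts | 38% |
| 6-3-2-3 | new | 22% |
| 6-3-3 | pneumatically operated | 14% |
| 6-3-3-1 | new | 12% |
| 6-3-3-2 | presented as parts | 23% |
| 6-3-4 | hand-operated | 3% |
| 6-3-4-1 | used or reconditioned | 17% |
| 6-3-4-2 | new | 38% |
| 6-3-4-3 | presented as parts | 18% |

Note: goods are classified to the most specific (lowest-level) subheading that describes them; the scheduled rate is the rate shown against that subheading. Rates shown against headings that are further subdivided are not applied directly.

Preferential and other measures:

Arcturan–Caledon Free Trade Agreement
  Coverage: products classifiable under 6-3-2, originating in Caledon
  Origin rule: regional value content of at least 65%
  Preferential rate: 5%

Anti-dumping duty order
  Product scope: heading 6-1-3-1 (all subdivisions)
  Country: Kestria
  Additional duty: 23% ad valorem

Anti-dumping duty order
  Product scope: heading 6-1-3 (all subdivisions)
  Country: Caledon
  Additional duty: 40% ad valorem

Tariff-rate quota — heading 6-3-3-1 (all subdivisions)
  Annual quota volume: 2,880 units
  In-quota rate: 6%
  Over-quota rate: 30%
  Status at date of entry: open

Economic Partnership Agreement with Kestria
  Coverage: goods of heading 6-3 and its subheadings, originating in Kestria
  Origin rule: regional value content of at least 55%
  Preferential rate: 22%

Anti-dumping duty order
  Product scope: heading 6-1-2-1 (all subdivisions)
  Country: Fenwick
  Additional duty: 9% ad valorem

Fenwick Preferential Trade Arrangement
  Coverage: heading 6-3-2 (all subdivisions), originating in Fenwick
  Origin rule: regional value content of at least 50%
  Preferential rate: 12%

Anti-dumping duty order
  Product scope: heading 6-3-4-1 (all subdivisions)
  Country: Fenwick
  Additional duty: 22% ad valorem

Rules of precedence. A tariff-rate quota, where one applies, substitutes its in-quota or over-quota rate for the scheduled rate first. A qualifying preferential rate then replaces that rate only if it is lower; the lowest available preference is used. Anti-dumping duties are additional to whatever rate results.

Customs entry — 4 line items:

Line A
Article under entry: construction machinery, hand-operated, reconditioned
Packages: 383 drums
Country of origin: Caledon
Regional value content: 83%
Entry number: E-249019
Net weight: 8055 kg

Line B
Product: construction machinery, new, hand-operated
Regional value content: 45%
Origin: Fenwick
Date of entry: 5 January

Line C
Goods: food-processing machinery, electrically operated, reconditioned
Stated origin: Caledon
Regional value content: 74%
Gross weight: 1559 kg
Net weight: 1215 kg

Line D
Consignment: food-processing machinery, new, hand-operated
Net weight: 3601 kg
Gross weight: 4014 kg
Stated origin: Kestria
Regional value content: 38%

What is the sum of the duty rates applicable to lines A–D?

Line A: construction → 6-1; hand-operated → 6-1-3; reconditioned → 6-1-3-3. Scheduled 35%. Caledon agreement on 6-3-2: 6-1-3-3 not covered; anti-dumping (Caledon, 6-1-3): +40%; total 35% + 40% = 75%. → 75%.
Line B: construction → 6-1; hand-operated → 6-1-3; new → 6-1-3-1. Scheduled 8%. Fenwick agreement on 6-3-2: 6-1-3-1 not covered. → 8%.
Line C: food-processing → 6-3; electrically operated → 6-3-2; reconditioned → 6-3-2-1. Scheduled 37%. Caledon agreement on 6-3-2: RVC ≥ 65% → 5% available; preferential 5%. → 5%.
Line D: food-processing → 6-3; hand-operated → 6-3-4; new → 6-3-4-2. Scheduled 38%. Kestria agreement on 6-3: RVC < 55%. → 38%.
Sum: 75% + 8% + 5% + 38% = 126%.

126%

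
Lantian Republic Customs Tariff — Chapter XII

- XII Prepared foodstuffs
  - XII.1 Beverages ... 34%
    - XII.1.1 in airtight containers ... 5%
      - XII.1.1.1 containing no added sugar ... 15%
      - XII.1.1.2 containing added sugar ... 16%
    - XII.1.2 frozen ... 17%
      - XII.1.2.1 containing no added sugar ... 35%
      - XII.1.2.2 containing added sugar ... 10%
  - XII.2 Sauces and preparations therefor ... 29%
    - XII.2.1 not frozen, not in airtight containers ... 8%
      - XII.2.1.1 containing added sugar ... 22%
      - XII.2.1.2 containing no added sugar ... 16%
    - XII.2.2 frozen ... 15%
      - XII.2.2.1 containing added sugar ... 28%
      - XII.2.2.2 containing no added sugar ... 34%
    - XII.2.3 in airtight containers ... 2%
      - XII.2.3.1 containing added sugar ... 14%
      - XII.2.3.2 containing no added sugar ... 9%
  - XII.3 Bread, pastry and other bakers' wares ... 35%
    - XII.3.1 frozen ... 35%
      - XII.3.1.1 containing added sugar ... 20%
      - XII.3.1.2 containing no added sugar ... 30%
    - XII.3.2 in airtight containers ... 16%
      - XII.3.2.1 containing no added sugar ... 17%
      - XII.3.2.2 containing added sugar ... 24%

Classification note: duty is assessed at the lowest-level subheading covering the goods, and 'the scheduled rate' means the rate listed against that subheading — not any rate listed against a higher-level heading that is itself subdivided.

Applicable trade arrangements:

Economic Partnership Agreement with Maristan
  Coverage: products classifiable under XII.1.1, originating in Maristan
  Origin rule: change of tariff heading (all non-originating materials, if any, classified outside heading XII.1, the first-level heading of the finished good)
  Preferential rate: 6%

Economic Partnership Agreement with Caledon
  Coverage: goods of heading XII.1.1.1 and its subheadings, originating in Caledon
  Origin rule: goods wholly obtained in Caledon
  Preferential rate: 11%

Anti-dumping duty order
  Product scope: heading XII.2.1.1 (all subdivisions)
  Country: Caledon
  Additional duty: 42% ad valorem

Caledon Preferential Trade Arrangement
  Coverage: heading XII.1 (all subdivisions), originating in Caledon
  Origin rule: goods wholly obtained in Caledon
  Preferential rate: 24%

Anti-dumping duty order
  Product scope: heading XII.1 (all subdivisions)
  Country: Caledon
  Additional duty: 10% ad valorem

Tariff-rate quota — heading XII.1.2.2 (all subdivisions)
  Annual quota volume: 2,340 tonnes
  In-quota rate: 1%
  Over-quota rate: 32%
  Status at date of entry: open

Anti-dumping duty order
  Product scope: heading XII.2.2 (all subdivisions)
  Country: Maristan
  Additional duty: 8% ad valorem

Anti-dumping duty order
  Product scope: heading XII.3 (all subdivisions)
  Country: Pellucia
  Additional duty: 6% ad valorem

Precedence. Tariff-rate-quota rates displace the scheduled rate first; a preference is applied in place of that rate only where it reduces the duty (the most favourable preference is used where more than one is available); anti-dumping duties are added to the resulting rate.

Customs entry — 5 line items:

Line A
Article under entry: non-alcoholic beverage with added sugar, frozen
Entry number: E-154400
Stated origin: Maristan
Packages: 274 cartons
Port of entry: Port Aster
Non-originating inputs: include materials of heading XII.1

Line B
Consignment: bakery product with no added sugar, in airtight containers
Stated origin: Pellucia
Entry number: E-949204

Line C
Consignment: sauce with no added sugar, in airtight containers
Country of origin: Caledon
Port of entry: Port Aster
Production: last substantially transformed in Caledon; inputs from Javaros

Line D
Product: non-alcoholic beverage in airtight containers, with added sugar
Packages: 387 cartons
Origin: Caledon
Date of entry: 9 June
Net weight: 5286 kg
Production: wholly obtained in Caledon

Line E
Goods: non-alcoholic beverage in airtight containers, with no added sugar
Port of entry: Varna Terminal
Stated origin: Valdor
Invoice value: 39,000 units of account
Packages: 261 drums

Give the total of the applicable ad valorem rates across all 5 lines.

Line A: non-alcoholic beverage → XII.1; frozen → XII.1.2; with added sugar → XII.1.2.2. Scheduled 10%. quota on XII.1.2.2 open → in-quota 1%; Maristan agreement on XII.1.1: XII.1.2.2 not covered. → 1%.
Line B: bakery product → XII.3; in airtight containers → XII.3.2; with no added sugar → XII.3.2.1. Scheduled 17%. anti-dumping (Pellucia, XII.3): +6%; total 17% + 6% = 23%. → 23%.
Line C: sauce → XII.2; in airtight containers → XII.2.3; with no added sugar → XII.2.3.2. Scheduled 9%. Caledon agreement on XII.1.1.1: XII.2.3.2 not covered; Caledon agreement on XII.1: XII.2.3.2 not covered. → 9%.
Line D: non-alcoholic beverage → XII.1; in airtight containers → XII.1.1; with added sugar → XII.1.1.2. Scheduled 16%. Caledon agreement on XII.1.1.1: XII.1.1.2 not covered; Caledon agreement on XII.1: wholly obtained → 24% available; preference 24% not lower than 16% → no reduction; anti-dumping (Caledon, XII.1): +10%; total 16% + 10% = 26%. → 26%.
Line E: non-alcoholic beverage → XII.1; in airtight containers → XII.1.1; with no added sugar → XII.1.1.1. Scheduled 15%. No special measure applies. → 15%.
Sum: 1% + 23% + 9% + 26% + 15% = 74%.

74%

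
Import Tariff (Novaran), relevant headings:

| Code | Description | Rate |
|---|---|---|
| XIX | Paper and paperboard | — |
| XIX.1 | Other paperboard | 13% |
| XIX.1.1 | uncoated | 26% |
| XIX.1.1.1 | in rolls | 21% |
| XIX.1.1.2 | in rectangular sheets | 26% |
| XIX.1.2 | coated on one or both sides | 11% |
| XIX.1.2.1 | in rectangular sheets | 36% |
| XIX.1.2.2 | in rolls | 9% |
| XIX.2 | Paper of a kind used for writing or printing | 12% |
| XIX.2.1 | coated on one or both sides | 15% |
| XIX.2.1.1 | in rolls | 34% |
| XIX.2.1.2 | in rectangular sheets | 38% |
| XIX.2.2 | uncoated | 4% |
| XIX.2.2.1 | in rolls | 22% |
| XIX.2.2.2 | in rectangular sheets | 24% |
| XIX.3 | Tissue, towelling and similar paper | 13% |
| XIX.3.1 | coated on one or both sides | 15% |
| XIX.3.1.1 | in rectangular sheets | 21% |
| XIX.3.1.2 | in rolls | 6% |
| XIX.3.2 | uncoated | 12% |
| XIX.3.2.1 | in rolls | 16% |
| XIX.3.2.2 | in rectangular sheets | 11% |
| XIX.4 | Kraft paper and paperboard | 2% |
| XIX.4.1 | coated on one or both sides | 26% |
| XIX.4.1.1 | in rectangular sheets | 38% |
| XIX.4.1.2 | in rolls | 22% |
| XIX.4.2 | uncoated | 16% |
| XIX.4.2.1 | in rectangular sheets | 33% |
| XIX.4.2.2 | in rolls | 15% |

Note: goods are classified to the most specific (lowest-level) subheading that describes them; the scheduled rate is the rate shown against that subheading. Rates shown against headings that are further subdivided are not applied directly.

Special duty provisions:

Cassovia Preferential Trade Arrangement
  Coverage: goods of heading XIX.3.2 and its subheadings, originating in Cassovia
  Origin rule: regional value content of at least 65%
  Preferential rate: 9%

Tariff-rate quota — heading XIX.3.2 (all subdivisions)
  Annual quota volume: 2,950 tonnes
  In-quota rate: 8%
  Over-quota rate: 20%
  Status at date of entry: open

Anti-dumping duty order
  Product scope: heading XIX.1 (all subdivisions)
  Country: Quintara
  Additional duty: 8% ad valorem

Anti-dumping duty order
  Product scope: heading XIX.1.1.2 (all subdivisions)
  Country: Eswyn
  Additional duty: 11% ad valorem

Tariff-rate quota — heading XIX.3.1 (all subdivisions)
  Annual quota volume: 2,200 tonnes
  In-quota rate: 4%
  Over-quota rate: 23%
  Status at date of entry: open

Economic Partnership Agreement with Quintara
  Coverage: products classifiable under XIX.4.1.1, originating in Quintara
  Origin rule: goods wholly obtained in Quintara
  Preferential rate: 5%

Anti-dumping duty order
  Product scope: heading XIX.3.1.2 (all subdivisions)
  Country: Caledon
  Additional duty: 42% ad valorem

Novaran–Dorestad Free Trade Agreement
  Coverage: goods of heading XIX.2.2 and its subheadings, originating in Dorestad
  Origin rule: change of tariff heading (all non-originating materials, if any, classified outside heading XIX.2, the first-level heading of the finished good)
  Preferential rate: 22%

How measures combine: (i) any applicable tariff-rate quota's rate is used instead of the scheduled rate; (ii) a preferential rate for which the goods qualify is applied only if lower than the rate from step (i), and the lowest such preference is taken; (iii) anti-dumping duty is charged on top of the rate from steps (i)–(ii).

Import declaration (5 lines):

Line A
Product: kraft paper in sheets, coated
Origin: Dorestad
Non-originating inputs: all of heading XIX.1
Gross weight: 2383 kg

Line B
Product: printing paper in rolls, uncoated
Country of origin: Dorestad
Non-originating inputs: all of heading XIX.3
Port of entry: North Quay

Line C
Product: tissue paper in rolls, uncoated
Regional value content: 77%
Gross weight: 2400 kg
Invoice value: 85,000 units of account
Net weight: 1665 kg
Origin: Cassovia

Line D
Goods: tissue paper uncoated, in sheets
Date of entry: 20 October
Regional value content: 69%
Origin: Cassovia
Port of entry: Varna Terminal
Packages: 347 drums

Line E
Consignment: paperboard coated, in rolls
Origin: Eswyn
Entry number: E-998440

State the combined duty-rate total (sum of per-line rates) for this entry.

Line A: kraft paper → XIX.4; coated → XIX.4.1; in sheets → XIX.4.1.1. Scheduled 38%. Dorestad agreement on XIX.2.2: XIX.4.1.1 not covered. → 38%.
Line B: printing paper → XIX.2; uncoated → XIX.2.2; in rolls → XIX.2.2.1. Scheduled 22%. Dorestad agreement on XIX.2.2: CTH met → 22% available; preference 22% not lower than 22% → no reduction. → 22%.
Line C: tissue paper → XIX.3; uncoated → XIX.3.2; in rolls → XIX.3.2.1. Scheduled 16%. quota on XIX.3.2 open → in-quota 8%; Cassovia agreement on XIX.3.2: RVC ≥ 65% → 9% available; preference 9% not lower than 8% → no reduction. → 8%.
Line D: tissue paper → XIX.3; uncoated → XIX.3.2; in sheets → XIX.3.2.2. Scheduled 11%. quota on XIX.3.2 open → in-quota 8%; Cassovia agreement on XIX.3.2: RVC ≥ 65% → 9% available; preference 9% not lower than 8% → no reduction. → 8%.
Line E: paperboard → XIX.1; coated → XIX.1.2; in rolls → XIX.1.2.2. Scheduled 9%. No special measure applies. → 9%.
Sum: 38% + 22% + 8% + 8% + 9% = 85%.

85%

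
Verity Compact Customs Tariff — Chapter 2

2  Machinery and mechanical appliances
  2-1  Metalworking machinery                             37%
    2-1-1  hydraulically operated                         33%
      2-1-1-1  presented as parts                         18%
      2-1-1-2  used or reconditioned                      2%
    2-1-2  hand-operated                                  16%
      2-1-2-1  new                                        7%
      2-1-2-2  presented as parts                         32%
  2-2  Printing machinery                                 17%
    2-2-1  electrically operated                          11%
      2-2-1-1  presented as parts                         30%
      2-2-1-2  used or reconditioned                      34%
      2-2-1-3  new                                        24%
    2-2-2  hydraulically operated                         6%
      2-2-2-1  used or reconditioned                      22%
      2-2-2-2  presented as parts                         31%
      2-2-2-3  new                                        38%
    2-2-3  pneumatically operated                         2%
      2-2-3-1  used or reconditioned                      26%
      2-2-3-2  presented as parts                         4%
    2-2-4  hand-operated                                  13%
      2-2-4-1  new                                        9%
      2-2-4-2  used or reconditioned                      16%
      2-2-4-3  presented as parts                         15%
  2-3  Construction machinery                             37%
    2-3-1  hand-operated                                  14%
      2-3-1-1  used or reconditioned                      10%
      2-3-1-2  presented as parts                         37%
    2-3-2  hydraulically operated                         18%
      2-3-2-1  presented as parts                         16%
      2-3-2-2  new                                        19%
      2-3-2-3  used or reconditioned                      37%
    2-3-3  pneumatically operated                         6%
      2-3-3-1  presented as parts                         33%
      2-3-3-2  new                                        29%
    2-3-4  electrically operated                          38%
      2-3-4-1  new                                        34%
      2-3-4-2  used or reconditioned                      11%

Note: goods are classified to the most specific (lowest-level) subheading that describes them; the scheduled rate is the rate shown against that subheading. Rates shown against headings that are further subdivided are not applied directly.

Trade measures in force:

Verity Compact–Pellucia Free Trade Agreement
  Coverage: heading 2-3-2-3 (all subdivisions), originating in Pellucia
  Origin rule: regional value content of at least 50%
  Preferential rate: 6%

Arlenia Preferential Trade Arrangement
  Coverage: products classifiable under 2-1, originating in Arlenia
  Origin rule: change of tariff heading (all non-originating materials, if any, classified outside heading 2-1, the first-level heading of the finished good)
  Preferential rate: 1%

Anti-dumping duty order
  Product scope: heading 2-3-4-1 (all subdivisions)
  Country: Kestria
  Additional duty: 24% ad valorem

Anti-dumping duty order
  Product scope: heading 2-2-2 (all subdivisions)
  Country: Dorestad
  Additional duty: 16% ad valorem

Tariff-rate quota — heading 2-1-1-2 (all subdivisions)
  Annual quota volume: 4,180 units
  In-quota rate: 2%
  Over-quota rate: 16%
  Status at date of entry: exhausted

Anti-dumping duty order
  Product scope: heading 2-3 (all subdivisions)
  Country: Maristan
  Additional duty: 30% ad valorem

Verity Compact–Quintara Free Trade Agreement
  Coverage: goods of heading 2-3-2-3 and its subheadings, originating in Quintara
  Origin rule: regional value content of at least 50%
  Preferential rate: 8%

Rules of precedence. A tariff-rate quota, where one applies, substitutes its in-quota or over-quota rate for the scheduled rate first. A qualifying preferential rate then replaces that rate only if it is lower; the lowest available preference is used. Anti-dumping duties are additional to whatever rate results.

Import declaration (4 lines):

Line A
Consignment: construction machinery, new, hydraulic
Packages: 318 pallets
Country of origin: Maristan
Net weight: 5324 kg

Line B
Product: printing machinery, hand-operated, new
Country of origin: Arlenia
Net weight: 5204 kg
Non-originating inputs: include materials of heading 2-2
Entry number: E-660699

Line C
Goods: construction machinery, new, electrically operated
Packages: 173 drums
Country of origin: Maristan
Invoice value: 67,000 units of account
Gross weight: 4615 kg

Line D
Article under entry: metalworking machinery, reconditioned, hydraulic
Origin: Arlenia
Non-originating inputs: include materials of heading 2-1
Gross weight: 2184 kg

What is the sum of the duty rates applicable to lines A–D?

138%

Line A: construction → 2-3; hydraulic → 2-3-2; new → 2-3-2-2. Scheduled 19%. anti-dumping (Maristan, 2-3): +30%; total 19% + 30% = 49%. → 49%.
Line B: printing → 2-2; hand-operated → 2-2-4; new → 2-2-4-1. Scheduled 9%. Arlenia agreement on 2-1: 2-2-4-1 not covered. → 9%.
Line C: construction → 2-3; electrically operated → 2-3-4; new → 2-3-4-1. Scheduled 34%. anti-dumping (Maristan, 2-3): +30%; total 34% + 30% = 64%. → 64%.
Line D: metalworking → 2-1; hydraulic → 2-1-1; reconditioned → 2-1-1-2. Scheduled 2%. quota on 2-1-1-2 exhausted → over-quota 16%; Arlenia agreement on 2-1: CTH not met. → 16%.
Sum: 49% + 9% + 64% + 16% = 138%.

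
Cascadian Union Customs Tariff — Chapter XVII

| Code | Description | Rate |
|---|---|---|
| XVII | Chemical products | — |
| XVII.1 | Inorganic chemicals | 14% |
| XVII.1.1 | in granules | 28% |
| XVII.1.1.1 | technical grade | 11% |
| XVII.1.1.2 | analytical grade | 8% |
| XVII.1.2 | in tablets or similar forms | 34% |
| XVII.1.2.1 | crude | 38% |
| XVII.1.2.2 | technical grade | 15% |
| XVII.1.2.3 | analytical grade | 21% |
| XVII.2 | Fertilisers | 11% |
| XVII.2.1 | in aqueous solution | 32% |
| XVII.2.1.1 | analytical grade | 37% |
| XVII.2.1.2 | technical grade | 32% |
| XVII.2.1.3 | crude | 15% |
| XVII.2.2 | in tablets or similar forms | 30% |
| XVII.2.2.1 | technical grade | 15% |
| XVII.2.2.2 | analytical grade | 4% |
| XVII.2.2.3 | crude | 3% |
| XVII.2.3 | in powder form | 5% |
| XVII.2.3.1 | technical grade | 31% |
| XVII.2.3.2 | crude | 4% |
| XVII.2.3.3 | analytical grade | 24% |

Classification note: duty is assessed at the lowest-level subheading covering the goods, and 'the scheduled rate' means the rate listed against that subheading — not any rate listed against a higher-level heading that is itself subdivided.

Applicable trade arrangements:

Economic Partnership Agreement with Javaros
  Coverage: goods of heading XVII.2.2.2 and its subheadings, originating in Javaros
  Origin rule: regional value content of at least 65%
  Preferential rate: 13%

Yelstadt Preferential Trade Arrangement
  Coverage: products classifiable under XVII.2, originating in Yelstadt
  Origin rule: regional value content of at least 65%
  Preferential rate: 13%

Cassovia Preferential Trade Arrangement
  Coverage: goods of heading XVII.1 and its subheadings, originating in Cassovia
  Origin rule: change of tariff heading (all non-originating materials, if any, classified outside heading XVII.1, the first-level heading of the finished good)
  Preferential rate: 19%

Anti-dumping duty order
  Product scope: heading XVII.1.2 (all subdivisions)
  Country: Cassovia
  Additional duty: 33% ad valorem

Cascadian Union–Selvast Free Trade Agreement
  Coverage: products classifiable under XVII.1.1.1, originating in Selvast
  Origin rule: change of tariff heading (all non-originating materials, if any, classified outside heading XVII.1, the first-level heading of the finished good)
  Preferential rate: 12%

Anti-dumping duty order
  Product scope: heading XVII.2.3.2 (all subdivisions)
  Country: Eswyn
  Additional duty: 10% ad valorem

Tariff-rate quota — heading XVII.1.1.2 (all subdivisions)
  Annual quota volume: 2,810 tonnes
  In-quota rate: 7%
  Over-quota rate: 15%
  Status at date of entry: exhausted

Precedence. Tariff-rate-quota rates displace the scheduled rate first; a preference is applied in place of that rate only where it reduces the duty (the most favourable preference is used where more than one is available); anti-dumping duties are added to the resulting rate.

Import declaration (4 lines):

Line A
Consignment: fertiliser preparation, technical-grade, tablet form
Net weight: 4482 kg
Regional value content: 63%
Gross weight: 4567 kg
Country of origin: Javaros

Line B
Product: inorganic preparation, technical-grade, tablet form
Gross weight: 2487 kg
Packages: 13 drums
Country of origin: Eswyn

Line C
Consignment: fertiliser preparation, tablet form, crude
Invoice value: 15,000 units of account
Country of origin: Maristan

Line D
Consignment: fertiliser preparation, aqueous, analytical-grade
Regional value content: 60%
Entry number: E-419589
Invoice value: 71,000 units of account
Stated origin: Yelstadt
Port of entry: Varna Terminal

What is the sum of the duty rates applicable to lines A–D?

70%

Line A: fertiliser → XVII.2; tablet form → XVII.2.2; technical-grade → XVII.2.2.1. Scheduled 15%. Javaros agreement on XVII.2.2.2: XVII.2.2.1 not covered. → 15%.
Line B: inorganic → XVII.1; tablet form → XVII.1.2; technical-grade → XVII.1.2.2. Scheduled 15%. No special measure applies. → 15%.
Line C: fertiliser → XVII.2; tablet form → XVII.2.2; crude → XVII.2.2.3. Scheduled 3%. No special measure applies. → 3%.
Line D: fertiliser → XVII.2; aqueous → XVII.2.1; analytical-grade → XVII.2.1.1. Scheduled 37%. Yelstadt agreement on XVII.2: RVC < 65%. → 37%.
Sum: 15% + 15% + 3% + 37% = 70%.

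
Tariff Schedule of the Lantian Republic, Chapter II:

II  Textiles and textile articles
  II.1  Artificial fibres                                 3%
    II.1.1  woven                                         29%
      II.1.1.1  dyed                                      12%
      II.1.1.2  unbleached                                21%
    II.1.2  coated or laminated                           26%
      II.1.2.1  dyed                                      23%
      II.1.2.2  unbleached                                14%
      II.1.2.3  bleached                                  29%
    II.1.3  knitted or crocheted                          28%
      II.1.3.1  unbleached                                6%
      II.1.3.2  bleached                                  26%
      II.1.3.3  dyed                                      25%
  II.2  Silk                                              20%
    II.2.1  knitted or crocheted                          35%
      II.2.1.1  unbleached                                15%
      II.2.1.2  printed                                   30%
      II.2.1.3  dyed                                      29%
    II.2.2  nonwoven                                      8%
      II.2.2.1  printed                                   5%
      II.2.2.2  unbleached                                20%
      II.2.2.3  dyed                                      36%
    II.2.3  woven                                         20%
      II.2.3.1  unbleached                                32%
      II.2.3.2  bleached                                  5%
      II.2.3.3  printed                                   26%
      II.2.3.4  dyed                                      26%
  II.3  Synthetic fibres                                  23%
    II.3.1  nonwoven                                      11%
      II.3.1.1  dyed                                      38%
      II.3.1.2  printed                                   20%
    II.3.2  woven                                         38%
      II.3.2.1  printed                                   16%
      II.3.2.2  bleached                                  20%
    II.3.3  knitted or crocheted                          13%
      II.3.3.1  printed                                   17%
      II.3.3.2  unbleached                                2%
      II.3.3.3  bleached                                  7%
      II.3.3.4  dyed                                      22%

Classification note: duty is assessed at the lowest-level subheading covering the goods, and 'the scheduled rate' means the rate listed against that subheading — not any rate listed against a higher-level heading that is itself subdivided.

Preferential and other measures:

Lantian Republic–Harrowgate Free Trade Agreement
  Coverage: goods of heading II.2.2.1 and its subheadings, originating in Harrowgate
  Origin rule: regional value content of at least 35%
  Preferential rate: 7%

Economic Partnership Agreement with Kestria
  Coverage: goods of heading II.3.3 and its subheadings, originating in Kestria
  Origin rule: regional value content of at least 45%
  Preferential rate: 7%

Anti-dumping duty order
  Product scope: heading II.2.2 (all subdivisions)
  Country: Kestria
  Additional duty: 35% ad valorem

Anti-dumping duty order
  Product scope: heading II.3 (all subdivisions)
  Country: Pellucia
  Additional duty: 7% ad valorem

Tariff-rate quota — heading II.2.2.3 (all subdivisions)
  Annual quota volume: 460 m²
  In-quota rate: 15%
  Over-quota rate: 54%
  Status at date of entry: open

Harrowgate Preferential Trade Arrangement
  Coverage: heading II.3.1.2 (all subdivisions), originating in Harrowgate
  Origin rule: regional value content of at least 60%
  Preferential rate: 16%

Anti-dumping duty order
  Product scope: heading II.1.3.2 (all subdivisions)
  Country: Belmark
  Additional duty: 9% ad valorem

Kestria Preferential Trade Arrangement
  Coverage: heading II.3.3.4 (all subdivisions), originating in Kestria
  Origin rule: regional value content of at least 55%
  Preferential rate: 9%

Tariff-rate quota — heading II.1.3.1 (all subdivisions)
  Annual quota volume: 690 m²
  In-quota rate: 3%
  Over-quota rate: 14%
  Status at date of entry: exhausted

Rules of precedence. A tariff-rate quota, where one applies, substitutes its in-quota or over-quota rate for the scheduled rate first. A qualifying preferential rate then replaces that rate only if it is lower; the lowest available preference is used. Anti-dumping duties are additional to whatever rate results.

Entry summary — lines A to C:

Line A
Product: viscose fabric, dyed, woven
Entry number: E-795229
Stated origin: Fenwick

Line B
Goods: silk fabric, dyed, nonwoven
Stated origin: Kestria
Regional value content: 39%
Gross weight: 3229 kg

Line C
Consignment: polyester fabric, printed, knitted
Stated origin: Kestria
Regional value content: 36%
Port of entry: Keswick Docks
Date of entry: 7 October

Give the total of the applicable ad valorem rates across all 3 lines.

79%

Line A: viscose → II.1; woven → II.1.1; dyed → II.1.1.1. Scheduled 12%. No special measure applies. → 12%.
Line B: silk → II.2; nonwoven → II.2.2; dyed → II.2.2.3. Scheduled 36%. quota on II.2.2.3 open → in-quota 15%; Kestria agreement on II.3.3: II.2.2.3 not covered; Kestria agreement on II.3.3.4: II.2.2.3 not covered; anti-dumping (Kestria, II.2.2): +35%; total 15% + 35% = 50%. → 50%.
Line C: polyester → II.3; knitted → II.3.3; printed → II.3.3.1. Scheduled 17%. Kestria agreement on II.3.3: RVC < 45%; Kestria agreement on II.3.3.4: II.3.3.1 not covered. → 17%.
Sum: 12% + 50% + 17% = 79%.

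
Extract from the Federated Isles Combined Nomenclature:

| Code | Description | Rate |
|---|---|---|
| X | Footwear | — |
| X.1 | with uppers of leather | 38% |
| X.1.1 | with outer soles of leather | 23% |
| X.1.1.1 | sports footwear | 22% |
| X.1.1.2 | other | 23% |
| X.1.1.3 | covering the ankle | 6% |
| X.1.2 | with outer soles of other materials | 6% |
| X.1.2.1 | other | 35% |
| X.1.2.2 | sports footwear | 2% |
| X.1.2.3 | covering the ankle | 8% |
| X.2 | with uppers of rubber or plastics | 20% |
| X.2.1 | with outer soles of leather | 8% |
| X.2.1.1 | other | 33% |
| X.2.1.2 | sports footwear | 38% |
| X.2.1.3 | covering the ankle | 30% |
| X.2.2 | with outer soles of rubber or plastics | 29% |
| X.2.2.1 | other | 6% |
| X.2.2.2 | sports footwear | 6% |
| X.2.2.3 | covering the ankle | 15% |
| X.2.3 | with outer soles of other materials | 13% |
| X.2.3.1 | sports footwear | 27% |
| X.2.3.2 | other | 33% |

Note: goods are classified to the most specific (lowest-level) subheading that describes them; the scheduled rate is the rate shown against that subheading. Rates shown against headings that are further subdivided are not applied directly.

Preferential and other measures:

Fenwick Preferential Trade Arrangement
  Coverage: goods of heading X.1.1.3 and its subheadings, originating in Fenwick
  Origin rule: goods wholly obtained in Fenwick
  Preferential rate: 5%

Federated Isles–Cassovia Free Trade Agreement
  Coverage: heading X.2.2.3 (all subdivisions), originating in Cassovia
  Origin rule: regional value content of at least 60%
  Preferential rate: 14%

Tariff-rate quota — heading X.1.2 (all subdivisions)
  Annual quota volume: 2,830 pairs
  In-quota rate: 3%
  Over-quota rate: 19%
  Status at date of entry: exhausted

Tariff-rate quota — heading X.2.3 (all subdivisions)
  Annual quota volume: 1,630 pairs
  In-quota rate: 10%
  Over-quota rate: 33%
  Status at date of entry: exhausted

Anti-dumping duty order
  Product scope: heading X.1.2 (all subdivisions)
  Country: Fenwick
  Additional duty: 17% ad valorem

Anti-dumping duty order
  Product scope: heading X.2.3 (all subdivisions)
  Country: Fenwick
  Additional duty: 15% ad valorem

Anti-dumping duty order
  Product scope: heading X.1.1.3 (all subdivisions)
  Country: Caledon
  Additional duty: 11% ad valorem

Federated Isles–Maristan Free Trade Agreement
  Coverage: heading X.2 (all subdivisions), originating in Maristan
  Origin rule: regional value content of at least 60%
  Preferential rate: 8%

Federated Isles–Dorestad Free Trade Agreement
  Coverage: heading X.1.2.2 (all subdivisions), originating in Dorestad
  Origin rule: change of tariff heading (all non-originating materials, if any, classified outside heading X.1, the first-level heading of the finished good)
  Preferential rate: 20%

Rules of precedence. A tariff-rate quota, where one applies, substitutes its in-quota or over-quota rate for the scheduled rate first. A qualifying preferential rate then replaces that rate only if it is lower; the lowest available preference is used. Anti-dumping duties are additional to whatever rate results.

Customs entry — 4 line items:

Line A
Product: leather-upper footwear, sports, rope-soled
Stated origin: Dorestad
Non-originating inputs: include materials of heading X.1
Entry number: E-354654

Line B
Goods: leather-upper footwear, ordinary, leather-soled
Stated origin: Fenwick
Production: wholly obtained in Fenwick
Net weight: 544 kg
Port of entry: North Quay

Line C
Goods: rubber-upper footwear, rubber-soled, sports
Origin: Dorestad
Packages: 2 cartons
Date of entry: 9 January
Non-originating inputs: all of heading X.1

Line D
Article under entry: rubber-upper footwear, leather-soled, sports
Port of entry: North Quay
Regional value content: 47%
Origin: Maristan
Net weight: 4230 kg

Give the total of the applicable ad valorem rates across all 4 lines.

86%

Line A: leather-upper → X.1; rope-soled → X.1.2; sports → X.1.2.2. Scheduled 2%. quota on X.1.2 exhausted → over-quota 19%; Dorestad agreement on X.1.2.2: CTH not met. → 19%.
Line B: leather-upper → X.1; leather-soled → X.1.1; ordinary → X.1.1.2. Scheduled 23%. Fenwick agreement on X.1.1.3: X.1.1.2 not covered. → 23%.
Line C: rubber-upper → X.2; rubber-soled → X.2.2; sports → X.2.2.2. Scheduled 6%. Dorestad agreement on X.1.2.2: X.2.2.2 not covered. → 6%.
Line D: rubber-upper → X.2; leather-soled → X.2.1; sports → X.2.1.2. Scheduled 38%. Maristan agreement on X.2: RVC < 60%. → 38%.
Sum: 19% + 23% + 6% + 38% = 86%.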